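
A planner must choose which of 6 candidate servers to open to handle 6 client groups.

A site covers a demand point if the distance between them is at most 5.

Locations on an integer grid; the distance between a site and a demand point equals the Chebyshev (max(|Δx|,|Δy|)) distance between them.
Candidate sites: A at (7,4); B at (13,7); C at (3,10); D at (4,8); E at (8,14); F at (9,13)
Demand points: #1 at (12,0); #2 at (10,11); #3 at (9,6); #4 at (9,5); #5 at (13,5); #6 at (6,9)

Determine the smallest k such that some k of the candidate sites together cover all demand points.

2

Coverage sets (demand points within 5 of each site):
  A: {#1, #3, #4, #6}
  B: {#2, #3, #4, #5}
  C: {#6}
  D: {#3, #4, #6}
  E: {#2, #6}
  F: {#2, #6}
No single site covers all 6 demand points.
But {A, B} covers everything, so the minimum is 2.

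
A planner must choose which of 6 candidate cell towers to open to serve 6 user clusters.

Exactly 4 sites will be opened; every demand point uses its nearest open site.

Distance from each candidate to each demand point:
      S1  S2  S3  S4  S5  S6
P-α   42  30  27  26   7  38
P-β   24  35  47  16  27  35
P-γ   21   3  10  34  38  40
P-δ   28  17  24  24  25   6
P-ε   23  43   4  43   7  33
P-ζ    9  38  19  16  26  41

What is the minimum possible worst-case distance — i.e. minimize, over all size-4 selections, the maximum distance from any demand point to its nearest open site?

Open {P-α, P-γ, P-δ, P-ζ}.
  Farthest demand point is S4 at distance 16 (to P-ζ); all others are ≤ 16.
With {P-γ, P-δ, P-ε, P-ζ} the worst case is 16.
With {P-α, P-δ, P-ε, P-ζ} the worst case is 17.
No size-4 selection achieves below 16.

16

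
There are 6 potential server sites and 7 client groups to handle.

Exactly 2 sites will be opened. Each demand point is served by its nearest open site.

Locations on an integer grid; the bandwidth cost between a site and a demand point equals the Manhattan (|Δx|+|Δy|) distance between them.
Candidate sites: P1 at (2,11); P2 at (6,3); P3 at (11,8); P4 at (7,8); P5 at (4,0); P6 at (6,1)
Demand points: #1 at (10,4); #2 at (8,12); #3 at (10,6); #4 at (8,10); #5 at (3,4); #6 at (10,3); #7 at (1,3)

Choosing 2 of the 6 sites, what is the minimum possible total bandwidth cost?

31

Open {P2, P4}.
  #1→P2 5, #2→P4 5, #3→P4 5, #4→P4 3, #5→P2 4, #6→P2 4, #7→P2 5  ⇒ total 31.
Compare {P2, P3}: total 33.
Compare {P3, P5}: total 37.
No size-2 selection does better; minimum is 31.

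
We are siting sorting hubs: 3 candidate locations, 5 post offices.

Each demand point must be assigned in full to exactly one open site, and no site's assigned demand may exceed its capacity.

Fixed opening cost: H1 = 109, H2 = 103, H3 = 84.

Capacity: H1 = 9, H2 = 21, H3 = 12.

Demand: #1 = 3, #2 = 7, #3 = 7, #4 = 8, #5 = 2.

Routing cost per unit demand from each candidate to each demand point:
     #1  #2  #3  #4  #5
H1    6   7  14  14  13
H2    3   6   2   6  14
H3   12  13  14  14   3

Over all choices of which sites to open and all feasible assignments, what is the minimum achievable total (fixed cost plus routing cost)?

Open {H2, H3}; cheapest assignment that respects the capacities:
  H2 (cap 21, load 18): #1, #3, #4 — cost 3×3 + 7×2 + 8×6 = 71
  H3 (cap 12, load 9): #2, #5 — cost 7×13 + 2×3 = 97
  Shipping 168, fixed 187 → total 355.
  Any other capacity-feasible assignment to {H2, H3} ships for at least 168.
Compare {H1, H2}: its best feasible assignment gives total 358.
Compare {H1, H2, H3}: its best feasible assignment gives total 422.
Every other set of open sites that can feasibly serve all demand totals ≥ 358 even under its best assignment. Minimum: 355.

355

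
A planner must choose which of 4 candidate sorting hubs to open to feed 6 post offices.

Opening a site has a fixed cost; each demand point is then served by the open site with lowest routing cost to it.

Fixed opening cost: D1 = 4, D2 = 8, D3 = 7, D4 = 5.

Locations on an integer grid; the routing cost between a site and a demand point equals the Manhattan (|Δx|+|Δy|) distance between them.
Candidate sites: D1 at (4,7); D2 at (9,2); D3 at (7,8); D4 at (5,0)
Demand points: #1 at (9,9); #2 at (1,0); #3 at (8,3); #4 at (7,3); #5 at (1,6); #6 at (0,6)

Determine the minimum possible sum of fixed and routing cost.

40

Open {D1, D4}: assign each demand point to its cheapest open site.
  #1→D1 7, #2→D4 4, #3→D4 6, #4→D4 5, #5→D1 4, #6→D1 5
  routing cost 31, fixed 9 → total 40.
Compare {D1, D2, D4}: routing cost 25 + fixed 17 = 42.
Compare {D1, D2}: routing cost 31 + fixed 12 = 43.
Compare {D1, D3, D4}: routing cost 27 + fixed 16 = 43.
All other subsets cost ≥ 42. Minimum total cost: 40.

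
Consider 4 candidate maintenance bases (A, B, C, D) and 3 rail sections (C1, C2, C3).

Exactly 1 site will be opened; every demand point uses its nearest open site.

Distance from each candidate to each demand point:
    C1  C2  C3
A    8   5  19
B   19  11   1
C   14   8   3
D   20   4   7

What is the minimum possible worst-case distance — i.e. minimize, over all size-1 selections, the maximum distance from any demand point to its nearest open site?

14

Open {C}.
  Farthest demand point is C1 at distance 14 (to C); all others are ≤ 14.
With {A} the worst case is 19.
With {B} the worst case is 19.
No size-1 selection achieves below 14.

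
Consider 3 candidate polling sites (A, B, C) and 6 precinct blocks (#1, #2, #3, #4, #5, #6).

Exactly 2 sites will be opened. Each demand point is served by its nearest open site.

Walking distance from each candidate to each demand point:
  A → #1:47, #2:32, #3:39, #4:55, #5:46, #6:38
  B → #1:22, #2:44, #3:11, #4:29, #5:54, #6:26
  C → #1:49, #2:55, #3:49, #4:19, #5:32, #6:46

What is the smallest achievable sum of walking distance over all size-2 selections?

Open {B, C}.
  #1→B 22, #2→B 44, #3→B 11, #4→C 19, #5→C 32, #6→B 26  ⇒ total 154.
Compare {A, B}: total 166.
Compare {A, C}: total 207.

154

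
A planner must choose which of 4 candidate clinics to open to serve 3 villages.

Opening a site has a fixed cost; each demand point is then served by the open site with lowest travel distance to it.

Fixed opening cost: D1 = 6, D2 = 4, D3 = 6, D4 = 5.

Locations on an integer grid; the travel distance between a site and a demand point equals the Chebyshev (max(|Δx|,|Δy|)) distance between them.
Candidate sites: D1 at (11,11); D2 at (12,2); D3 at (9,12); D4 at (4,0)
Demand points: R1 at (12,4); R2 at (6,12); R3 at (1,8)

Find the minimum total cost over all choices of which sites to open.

23

Open {D2, D3}: assign each demand point to its cheapest open site.
  R1→D2 2, R2→D3 3, R3→D3 8
  travel distance 13, fixed 10 → total 23.
Compare {D3}: travel distance 19 + fixed 6 = 25.
Compare {D2}: travel distance 23 + fixed 4 = 27.
Compare {D1, D2}: travel distance 17 + fixed 10 = 27.
All other subsets cost ≥ 25. Minimum total cost: 23.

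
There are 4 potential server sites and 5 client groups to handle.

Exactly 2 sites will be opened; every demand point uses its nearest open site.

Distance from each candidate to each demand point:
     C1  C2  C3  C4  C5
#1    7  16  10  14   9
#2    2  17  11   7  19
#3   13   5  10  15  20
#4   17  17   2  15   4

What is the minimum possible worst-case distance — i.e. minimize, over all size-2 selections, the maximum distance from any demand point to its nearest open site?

Open {#1, #3}.
  Farthest demand point is C4 at distance 14 (to #1); all others are ≤ 14.
With {#3, #4} the worst case is 15.
With {#1, #2} the worst case is 16.
No size-2 selection achieves below 14.

14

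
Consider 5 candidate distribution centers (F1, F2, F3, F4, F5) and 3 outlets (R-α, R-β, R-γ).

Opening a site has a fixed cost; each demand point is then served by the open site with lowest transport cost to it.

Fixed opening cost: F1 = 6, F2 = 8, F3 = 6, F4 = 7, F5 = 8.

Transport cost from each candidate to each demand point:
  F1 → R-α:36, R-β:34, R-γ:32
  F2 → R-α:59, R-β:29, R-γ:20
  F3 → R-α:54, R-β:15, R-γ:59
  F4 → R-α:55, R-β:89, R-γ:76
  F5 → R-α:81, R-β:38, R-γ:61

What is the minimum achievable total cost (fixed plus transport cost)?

91

Open {F1, F2, F3}: assign each demand point to its cheapest open site.
  R-α→F1 36, R-β→F3 15, R-γ→F2 20
  transport cost 71, fixed 20 → total 91.
Compare {F1, F3}: transport cost 83 + fixed 12 = 95.
Compare {F1, F2, F3, F4}: transport cost 71 + fixed 27 = 98.
Compare {F1, F2}: transport cost 85 + fixed 14 = 99.
All other subsets cost ≥ 95. Minimum total cost: 91.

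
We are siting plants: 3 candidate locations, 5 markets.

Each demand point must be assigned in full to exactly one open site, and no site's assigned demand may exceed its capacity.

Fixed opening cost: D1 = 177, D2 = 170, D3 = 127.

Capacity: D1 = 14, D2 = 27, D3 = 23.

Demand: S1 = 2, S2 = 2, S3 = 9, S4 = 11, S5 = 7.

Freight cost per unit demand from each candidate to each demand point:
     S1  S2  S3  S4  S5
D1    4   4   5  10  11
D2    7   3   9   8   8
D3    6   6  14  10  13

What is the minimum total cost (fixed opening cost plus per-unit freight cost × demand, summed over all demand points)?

546

Open {D2, D3}; cheapest assignment that respects the capacities:
  D2 (cap 27, load 27): S3, S4, S5 — cost 9×9 + 11×8 + 7×8 = 225
  D3 (cap 23, load 4): S1, S2 — cost 2×6 + 2×6 = 24
  Shipping 249, fixed 297 → total 546.
  Any other capacity-feasible assignment to {D2, D3} ships for at least 249.
Compare {D1, D2}: its best feasible assignment gives total 550.
Compare {D1, D3}: its best feasible assignment gives total 566.
Every other set of open sites that can feasibly serve all demand totals ≥ 550 even under its best assignment. Minimum: 546.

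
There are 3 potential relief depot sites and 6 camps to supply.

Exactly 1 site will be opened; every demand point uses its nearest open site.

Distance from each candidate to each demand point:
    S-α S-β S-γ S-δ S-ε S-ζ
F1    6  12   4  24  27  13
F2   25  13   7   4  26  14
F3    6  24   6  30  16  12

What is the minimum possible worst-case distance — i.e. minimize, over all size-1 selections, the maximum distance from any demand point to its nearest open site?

26

Open {F2}.
  Farthest demand point is S-ε at distance 26 (to F2); all others are ≤ 26.
With {F1} the worst case is 27.
With {F3} the worst case is 30.
No size-1 selection achieves below 26.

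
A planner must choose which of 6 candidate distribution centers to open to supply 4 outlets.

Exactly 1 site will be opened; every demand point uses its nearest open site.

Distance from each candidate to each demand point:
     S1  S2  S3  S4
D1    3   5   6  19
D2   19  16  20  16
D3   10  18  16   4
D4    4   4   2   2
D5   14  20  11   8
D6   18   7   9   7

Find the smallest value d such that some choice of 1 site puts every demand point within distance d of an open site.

Open {D4}.
  Farthest demand point is S1 at distance 4 (to D4); all others are ≤ 4.
With {D3} the worst case is 18.
With {D6} the worst case is 18.
No size-1 selection achieves below 4.

4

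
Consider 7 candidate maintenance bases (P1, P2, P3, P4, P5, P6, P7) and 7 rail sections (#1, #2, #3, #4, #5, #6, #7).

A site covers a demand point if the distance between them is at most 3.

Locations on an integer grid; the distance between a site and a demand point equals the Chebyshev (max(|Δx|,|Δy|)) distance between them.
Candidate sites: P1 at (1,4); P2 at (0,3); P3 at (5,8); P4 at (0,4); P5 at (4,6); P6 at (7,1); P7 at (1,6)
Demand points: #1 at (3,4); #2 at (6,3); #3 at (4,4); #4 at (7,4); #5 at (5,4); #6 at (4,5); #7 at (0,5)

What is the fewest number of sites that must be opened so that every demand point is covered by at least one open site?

Coverage sets (demand points within 3 of each site):
  P1: {#1, #3, #6, #7}
  P2: {#1, #7}
  P3: {#6}
  P4: {#1, #7}
  P5: {#1, #2, #3, #4, #5, #6}
  P6: {#2, #3, #4, #5}
  P7: {#1, #3, #6, #7}
No single site covers all 7 demand points.
But {P1, P5} covers everything, so the minimum is 2.

2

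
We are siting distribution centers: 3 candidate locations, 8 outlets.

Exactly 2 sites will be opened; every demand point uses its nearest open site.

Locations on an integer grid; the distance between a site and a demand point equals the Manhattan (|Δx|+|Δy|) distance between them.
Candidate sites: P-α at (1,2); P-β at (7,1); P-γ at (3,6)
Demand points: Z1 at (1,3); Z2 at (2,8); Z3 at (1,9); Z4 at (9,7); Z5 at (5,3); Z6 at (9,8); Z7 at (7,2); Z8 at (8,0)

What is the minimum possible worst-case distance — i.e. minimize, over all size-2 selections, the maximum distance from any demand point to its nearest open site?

Open {P-β, P-γ}.
  Farthest demand point is Z6 at distance 8 (to P-γ); all others are ≤ 8.
With {P-α, P-β} the worst case is 9.
With {P-α, P-γ} the worst case is 9.
No size-2 selection achieves below 8.

8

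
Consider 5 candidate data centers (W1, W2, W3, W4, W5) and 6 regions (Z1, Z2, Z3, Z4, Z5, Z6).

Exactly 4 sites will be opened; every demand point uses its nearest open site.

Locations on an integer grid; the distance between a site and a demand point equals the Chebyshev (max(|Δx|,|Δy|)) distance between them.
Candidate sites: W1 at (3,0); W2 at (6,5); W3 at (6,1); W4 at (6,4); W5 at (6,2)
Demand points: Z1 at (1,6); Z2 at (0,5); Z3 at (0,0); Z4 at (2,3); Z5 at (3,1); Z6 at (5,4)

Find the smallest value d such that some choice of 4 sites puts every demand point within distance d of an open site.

5

Open {W1, W2, W3, W4}.
  Farthest demand point is Z1 at distance 5 (to W2); all others are ≤ 5.
With {W1, W2, W3, W5} the worst case is 5.
With {W1, W2, W4, W5} the worst case is 5.
No size-4 selection achieves below 5.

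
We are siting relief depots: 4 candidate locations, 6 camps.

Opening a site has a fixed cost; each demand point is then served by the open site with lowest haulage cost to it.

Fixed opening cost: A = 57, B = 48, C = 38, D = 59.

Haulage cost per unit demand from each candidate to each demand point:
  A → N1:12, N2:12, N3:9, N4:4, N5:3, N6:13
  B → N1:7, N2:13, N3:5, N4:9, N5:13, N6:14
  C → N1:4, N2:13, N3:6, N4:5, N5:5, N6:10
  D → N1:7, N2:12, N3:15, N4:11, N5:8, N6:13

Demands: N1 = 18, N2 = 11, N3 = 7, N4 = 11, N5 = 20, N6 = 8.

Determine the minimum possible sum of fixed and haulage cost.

Open {A, C}: assign each demand point to its cheapest open site.
  N1→C 18×4=72, N2→A 11×12=132, N3→C 7×6=42, N4→A 11×4=44, N5→A 20×3=60, N6→C 8×10=80
  haulage cost 430, fixed 95 → total 525.
Compare {C}: haulage cost 492 + fixed 38 = 530.
Compare {A, B, C}: haulage cost 423 + fixed 143 = 566.
Compare {B, C}: haulage cost 485 + fixed 86 = 571.
All other subsets cost ≥ 530. Minimum total cost: 525.

525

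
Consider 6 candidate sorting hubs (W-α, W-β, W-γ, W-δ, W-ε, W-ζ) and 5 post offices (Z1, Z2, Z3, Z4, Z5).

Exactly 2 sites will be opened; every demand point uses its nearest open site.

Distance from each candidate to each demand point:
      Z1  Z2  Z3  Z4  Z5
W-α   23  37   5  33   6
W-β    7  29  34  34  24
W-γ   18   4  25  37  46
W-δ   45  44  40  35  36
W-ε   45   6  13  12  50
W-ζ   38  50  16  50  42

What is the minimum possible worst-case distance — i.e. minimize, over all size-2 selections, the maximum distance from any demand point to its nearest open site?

Open {W-α, W-ε}.
  Farthest demand point is Z1 at distance 23 (to W-α); all others are ≤ 23.
With {W-β, W-ε} the worst case is 24.
With {W-α, W-β} the worst case is 33.
No size-2 selection achieves below 23.

23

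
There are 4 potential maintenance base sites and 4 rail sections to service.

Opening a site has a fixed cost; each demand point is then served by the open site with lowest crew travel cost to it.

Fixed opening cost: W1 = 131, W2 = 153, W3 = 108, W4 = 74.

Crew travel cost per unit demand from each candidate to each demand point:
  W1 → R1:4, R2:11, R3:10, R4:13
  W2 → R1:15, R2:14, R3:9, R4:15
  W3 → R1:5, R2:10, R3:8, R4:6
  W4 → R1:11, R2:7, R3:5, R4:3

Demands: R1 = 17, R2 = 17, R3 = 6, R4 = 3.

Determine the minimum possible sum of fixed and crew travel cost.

419

Open {W4}: assign each demand point to its cheapest open site.
  R1→W4 17×11=187, R2→W4 17×7=119, R3→W4 6×5=30, R4→W4 3×3=9
  crew travel cost 345, fixed 74 → total 419.
Compare {W3, W4}: crew travel cost 243 + fixed 182 = 425.
Compare {W3}: crew travel cost 321 + fixed 108 = 429.
Compare {W1, W4}: crew travel cost 226 + fixed 205 = 431.
All other subsets cost ≥ 425. Minimum total cost: 419.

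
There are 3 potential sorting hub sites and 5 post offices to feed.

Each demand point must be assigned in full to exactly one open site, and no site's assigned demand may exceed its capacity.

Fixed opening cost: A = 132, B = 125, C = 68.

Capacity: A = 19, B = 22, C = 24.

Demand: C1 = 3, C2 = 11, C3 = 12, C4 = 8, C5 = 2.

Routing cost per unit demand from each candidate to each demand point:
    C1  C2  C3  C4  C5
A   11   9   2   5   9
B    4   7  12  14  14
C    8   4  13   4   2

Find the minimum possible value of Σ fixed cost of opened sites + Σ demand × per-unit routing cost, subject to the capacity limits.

328

Open {A, C}; cheapest assignment that respects the capacities:
  A (cap 19, load 12): C3 — cost 12×2 = 24
  C (cap 24, load 24): C1, C2, C4, C5 — cost 3×8 + 11×4 + 8×4 + 2×2 = 104
  Shipping 128, fixed 200 → total 328.
  Any other capacity-feasible assignment to {A, C} ships for at least 128.
Compare {B, C}: its best feasible assignment gives total 429.
Compare {A, B, C}: its best feasible assignment gives total 441.
Every other set of open sites that can feasibly serve all demand totals ≥ 429 even under its best assignment. Minimum: 328.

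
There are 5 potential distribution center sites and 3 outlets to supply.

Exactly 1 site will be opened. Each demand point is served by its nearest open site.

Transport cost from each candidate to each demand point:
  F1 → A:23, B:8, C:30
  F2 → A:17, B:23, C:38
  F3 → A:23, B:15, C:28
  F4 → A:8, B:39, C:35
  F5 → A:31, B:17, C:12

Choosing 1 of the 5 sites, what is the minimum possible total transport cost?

Open {F5}.
  A→F5 31, B→F5 17, C→F5 12  ⇒ total 60.
Compare {F1}: total 61.
Compare {F3}: total 66.
No size-1 selection does better; minimum is 60.

60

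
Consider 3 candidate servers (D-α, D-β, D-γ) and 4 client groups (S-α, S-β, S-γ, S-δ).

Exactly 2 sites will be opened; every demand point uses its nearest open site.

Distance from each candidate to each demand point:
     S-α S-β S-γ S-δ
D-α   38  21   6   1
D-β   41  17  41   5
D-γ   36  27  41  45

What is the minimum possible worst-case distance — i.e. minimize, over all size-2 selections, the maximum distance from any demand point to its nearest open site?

Open {D-α, D-γ}.
  Farthest demand point is S-α at distance 36 (to D-γ); all others are ≤ 36.
With {D-α, D-β} the worst case is 38.
With {D-β, D-γ} the worst case is 41.
No size-2 selection achieves below 36.

36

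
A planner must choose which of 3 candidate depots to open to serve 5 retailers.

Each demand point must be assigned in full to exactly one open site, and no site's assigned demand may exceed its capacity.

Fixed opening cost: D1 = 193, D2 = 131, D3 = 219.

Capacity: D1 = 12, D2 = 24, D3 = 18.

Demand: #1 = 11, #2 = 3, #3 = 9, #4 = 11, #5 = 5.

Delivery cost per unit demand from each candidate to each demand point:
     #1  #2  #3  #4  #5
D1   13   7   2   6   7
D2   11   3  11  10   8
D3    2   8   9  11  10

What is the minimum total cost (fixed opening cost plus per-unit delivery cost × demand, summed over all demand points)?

Open {D2, D3}; cheapest assignment that respects the capacities:
  D2 (cap 24, load 23): #2, #3, #4 — cost 3×3 + 9×11 + 11×10 = 218
  D3 (cap 18, load 16): #1, #5 — cost 11×2 + 5×10 = 72
  Shipping 290, fixed 350 → total 640.
  Any other capacity-feasible assignment to {D2, D3} ships for at least 290.
Compare {D1, D2, D3}: its best feasible assignment gives total 742.
Every other set of open sites that can feasibly serve all demand totals ≥ 742 even under its best assignment. Minimum: 640.

640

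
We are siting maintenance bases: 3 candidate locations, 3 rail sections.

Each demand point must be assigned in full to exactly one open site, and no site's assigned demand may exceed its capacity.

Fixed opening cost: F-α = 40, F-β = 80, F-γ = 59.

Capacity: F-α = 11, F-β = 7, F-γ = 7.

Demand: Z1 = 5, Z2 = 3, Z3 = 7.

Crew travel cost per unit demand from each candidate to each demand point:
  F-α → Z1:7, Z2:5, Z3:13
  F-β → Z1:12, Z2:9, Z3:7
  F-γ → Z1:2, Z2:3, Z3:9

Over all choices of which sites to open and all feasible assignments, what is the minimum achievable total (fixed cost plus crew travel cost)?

Open {F-α, F-γ}; cheapest assignment that respects the capacities:
  F-α (cap 11, load 8): Z1, Z2 — cost 5×7 + 3×5 = 50
  F-γ (cap 7, load 7): Z3 — cost 7×9 = 63
  Shipping 113, fixed 99 → total 212.
  Any other capacity-feasible assignment to {F-α, F-γ} ships for at least 113.
Compare {F-α, F-β}: its best feasible assignment gives total 219.
Compare {F-α, F-β, F-γ}: its best feasible assignment gives total 253.
Every other set of open sites that can feasibly serve all demand totals ≥ 219 even under its best assignment. Minimum: 212.

212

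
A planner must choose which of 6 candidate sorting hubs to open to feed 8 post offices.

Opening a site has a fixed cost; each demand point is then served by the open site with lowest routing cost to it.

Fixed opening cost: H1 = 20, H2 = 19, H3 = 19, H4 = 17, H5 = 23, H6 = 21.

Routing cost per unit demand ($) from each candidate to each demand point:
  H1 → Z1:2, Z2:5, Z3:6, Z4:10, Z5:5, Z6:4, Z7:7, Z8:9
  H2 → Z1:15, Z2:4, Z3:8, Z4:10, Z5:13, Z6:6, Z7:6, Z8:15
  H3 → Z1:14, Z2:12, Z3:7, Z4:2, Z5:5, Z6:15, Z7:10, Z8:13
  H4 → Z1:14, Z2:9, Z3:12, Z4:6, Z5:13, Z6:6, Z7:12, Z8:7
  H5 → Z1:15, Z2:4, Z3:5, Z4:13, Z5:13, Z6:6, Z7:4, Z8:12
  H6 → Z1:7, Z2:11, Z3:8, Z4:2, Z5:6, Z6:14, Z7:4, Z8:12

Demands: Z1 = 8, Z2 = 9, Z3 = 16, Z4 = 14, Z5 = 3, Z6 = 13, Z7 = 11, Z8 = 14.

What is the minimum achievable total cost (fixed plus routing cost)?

448

Open {H1, H3, H4, H5}: assign each demand point to its cheapest open site.
  Z1→H1 8×2=16, Z2→H5 9×4=36, Z3→H5 16×5=80, Z4→H3 14×2=28, Z5→H1 3×5=15, Z6→H1 13×4=52, Z7→H5 11×4=44, Z8→H4 14×7=98
  routing cost 369, fixed 79 → total 448.
Compare {H1, H4, H5, H6}: routing cost 369 + fixed 81 = 450.
Compare {H1, H4, H6}: routing cost 394 + fixed 58 = 452.
Compare {H1, H3, H5}: routing cost 397 + fixed 62 = 459.
All other subsets cost ≥ 450. Minimum total cost: 448.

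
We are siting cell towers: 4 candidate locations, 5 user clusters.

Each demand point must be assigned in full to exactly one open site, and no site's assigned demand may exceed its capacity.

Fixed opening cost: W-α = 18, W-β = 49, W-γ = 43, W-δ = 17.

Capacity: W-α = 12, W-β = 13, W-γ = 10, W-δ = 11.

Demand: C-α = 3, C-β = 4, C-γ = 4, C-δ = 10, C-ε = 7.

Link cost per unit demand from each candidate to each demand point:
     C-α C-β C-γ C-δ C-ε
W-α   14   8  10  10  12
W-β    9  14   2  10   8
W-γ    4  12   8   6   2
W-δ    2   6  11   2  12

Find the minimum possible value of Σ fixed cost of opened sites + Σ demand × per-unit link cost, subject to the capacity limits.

196

Open {W-α, W-γ, W-δ}; cheapest assignment that respects the capacities:
  W-α (cap 12, load 8): C-β, C-γ — cost 4×8 + 4×10 = 72
  W-γ (cap 10, load 10): C-α, C-ε — cost 3×4 + 7×2 = 26
  W-δ (cap 11, load 10): C-δ — cost 10×2 = 20
  Shipping 118, fixed 78 → total 196.
  Any other capacity-feasible assignment to {W-α, W-γ, W-δ} ships for at least 118.
Compare {W-α, W-β, W-γ, W-δ}: its best feasible assignment gives total 213.
Compare {W-β, W-γ, W-δ}: its best feasible assignment gives total 219.
Every other set of open sites that can feasibly serve all demand totals ≥ 213 even under its best assignment. Minimum: 196.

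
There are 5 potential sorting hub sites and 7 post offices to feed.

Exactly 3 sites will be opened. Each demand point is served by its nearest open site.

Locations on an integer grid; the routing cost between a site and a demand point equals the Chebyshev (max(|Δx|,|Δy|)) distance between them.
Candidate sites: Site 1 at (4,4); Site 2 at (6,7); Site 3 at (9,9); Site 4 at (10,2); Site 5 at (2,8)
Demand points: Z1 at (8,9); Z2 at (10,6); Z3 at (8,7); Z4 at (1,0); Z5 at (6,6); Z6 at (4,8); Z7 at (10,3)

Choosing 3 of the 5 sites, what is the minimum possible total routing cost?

16

Open {Site 1, Site 2, Site 4}.
  Z1→Site 2 2, Z2→Site 2 4, Z3→Site 2 2, Z4→Site 1 4, Z5→Site 2 1, Z6→Site 2 2, Z7→Site 4 1  ⇒ total 16.
Compare {Site 1, Site 2, Site 3}: total 17.
Compare {Site 1, Site 3, Site 4}: total 17.
No size-3 selection does better; minimum is 16.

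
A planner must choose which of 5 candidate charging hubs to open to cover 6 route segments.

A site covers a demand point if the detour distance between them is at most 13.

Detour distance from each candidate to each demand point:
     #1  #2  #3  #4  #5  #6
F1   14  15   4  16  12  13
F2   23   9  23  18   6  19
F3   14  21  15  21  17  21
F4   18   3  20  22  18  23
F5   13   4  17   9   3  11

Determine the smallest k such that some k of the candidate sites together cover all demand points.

2

Coverage sets (demand points within 13 of each site):
  F1: {#3, #5, #6}
  F2: {#2, #5}
  F3: {}
  F4: {#2}
  F5: {#1, #2, #4, #5, #6}
No single site covers all 6 demand points.
But {F1, F5} covers everything, so the minimum is 2.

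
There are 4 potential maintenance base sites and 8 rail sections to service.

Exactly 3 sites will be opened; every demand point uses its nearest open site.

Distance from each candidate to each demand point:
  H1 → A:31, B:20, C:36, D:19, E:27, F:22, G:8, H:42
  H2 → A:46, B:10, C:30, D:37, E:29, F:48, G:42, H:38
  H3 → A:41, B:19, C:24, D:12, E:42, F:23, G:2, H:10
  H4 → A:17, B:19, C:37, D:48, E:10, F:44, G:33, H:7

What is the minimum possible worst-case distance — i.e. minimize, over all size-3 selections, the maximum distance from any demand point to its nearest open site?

24

Open {H1, H3, H4}.
  Farthest demand point is C at distance 24 (to H3); all others are ≤ 24.
With {H2, H3, H4} the worst case is 24.
With {H1, H2, H4} the worst case is 30.
No size-3 selection achieves below 24.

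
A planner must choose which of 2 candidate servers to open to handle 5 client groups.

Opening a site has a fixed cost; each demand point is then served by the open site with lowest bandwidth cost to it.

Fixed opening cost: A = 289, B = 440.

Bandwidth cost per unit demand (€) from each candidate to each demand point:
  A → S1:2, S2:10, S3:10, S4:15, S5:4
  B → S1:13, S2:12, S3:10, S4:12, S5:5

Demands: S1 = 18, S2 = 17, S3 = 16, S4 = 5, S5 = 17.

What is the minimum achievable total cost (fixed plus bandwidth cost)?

798

Open {A}: assign each demand point to its cheapest open site.
  S1→A 18×2=36, S2→A 17×10=170, S3→A 16×10=160, S4→A 5×15=75, S5→A 17×4=68
  bandwidth cost 509, fixed 289 → total 798.
Compare {B}: bandwidth cost 743 + fixed 440 = 1183.
Compare {A, B}: bandwidth cost 494 + fixed 729 = 1223.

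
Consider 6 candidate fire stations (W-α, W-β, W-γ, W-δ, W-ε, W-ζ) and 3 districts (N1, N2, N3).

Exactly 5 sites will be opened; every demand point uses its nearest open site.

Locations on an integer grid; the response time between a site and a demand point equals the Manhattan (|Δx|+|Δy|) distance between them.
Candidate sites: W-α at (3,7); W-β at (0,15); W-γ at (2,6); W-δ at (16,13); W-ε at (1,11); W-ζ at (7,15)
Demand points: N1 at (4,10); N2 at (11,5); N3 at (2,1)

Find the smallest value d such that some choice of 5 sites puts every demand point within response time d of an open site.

Open {W-α, W-β, W-γ, W-δ, W-ε}.
  Farthest demand point is N2 at response time 10 (to W-α); all others are ≤ 10.
With {W-α, W-β, W-γ, W-δ, W-ζ} the worst case is 10.
With {W-α, W-β, W-γ, W-ε, W-ζ} the worst case is 10.
No size-5 selection achieves below 10.

10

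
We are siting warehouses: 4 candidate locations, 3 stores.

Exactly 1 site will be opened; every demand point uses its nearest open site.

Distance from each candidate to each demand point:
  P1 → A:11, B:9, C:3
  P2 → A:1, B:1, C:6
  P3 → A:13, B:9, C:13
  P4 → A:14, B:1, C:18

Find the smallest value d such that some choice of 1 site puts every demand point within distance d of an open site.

Open {P2}.
  Farthest demand point is C at distance 6 (to P2); all others are ≤ 6.
With {P1} the worst case is 11.
With {P3} the worst case is 13.
No size-1 selection achieves below 6.

6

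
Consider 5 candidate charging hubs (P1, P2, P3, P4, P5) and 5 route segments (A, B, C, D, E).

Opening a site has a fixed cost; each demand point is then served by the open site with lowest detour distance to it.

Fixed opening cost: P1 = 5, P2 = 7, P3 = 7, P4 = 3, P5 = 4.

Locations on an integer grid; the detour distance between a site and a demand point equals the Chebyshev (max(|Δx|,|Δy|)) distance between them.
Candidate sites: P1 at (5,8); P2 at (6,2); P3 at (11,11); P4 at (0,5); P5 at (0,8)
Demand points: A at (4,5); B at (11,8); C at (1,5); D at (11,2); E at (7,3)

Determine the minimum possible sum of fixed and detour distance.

Open {P2, P4}: assign each demand point to its cheapest open site.
  A→P2 3, B→P2 6, C→P4 1, D→P2 5, E→P2 1
  detour distance 16, fixed 10 → total 26.
Compare {P2}: detour distance 20 + fixed 7 = 27.
Compare {P1}: detour distance 24 + fixed 5 = 29.
Compare {P1, P4}: detour distance 21 + fixed 8 = 29.
All other subsets cost ≥ 27. Minimum total cost: 26.

26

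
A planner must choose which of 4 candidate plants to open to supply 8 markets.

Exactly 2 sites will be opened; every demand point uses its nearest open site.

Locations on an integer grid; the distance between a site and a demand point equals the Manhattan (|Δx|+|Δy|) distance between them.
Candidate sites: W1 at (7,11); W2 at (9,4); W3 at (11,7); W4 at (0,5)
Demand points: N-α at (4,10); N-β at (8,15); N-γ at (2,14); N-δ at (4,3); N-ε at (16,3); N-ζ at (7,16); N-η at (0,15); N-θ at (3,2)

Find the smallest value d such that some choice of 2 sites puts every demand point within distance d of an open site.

Open {W1, W2}.
  Farthest demand point is N-η at distance 11 (to W1); all others are ≤ 11.
With {W1, W3} the worst case is 13.
With {W3, W4} the worst case is 13.
No size-2 selection achieves below 11.

11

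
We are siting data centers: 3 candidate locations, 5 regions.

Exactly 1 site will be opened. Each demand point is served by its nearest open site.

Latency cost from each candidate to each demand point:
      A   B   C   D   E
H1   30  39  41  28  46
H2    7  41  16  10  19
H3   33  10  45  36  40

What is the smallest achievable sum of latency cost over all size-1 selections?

Open {H2}.
  A→H2 7, B→H2 41, C→H2 16, D→H2 10, E→H2 19  ⇒ total 93.
Compare {H3}: total 164.
Compare {H1}: total 184.

93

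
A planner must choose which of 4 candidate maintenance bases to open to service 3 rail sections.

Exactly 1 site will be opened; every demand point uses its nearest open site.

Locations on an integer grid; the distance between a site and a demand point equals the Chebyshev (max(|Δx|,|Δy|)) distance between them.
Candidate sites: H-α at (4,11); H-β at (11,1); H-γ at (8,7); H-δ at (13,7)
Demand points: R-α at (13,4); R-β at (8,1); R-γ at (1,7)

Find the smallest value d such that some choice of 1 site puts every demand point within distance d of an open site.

Open {H-γ}.
  Farthest demand point is R-γ at distance 7 (to H-γ); all others are ≤ 7.
With {H-α} the worst case is 10.
With {H-β} the worst case is 10.
No size-1 selection achieves below 7.

7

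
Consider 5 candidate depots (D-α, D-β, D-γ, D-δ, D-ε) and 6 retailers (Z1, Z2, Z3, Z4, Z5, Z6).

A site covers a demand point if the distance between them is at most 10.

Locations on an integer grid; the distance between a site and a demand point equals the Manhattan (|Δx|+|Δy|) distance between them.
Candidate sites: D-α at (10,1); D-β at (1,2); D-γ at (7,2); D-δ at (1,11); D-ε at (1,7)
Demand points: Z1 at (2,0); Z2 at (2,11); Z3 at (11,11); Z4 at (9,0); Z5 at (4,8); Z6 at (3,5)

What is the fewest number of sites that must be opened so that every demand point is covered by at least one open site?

2

Coverage sets (demand points within 10 of each site):
  D-α: {Z1, Z4}
  D-β: {Z1, Z2, Z4, Z5, Z6}
  D-γ: {Z1, Z4, Z5, Z6}
  D-δ: {Z2, Z3, Z5, Z6}
  D-ε: {Z1, Z2, Z5, Z6}
No single site covers all 6 demand points.
But {D-α, D-δ} covers everything, so the minimum is 2.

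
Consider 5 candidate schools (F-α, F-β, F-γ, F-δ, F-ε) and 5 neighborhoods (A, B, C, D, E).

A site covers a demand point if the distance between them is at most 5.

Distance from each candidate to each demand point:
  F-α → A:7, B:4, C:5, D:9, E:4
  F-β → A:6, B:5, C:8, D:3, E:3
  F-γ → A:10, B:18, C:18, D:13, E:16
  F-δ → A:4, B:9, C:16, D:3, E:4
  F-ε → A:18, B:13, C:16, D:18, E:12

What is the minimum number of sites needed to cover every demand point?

2

Coverage sets (demand points within 5 of each site):
  F-α: {B, C, E}
  F-β: {B, D, E}
  F-γ: {}
  F-δ: {A, D, E}
  F-ε: {}
No single site covers all 5 demand points.
But {F-α, F-δ} covers everything, so the minimum is 2.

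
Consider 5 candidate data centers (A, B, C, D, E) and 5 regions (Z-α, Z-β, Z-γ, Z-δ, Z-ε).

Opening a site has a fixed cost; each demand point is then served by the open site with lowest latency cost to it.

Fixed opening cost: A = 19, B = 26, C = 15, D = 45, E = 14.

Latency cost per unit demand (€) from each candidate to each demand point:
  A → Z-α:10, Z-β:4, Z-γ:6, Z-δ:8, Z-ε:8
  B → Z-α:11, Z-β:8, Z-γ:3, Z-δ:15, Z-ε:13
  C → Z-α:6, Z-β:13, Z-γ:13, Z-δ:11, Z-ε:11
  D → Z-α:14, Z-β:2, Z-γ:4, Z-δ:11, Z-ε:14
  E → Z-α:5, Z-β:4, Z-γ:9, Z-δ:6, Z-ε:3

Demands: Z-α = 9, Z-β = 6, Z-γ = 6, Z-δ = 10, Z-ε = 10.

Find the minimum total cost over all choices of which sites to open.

Open {B, E}: assign each demand point to its cheapest open site.
  Z-α→E 9×5=45, Z-β→E 6×4=24, Z-γ→B 6×3=18, Z-δ→E 10×6=60, Z-ε→E 10×3=30
  latency cost 177, fixed 40 → total 217.
Compare {E}: latency cost 213 + fixed 14 = 227.
Compare {A, E}: latency cost 195 + fixed 33 = 228.
Compare {D, E}: latency cost 171 + fixed 59 = 230.
All other subsets cost ≥ 227. Minimum total cost: 217.

217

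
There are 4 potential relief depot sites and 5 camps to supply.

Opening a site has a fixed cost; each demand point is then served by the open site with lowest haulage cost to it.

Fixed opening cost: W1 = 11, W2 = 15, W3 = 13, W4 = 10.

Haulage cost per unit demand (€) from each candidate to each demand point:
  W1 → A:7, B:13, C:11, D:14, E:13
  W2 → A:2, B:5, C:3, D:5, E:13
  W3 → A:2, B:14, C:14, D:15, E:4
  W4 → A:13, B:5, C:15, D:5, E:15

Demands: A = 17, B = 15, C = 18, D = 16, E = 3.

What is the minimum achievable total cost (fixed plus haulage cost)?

Open {W2, W3}: assign each demand point to its cheapest open site.
  A→W2 17×2=34, B→W2 15×5=75, C→W2 18×3=54, D→W2 16×5=80, E→W3 3×4=12
  haulage cost 255, fixed 28 → total 283.
Compare {W2, W3, W4}: haulage cost 255 + fixed 38 = 293.
Compare {W1, W2, W3}: haulage cost 255 + fixed 39 = 294.
Compare {W2}: haulage cost 282 + fixed 15 = 297.
All other subsets cost ≥ 293. Minimum total cost: 283.

283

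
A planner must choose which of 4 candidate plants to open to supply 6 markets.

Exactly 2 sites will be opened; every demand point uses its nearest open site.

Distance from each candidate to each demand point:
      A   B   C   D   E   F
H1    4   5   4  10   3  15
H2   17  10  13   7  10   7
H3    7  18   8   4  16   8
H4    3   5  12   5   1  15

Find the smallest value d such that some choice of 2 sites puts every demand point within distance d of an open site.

7

Open {H1, H2}.
  Farthest demand point is D at distance 7 (to H2); all others are ≤ 7.
With {H1, H3} the worst case is 8.
With {H3, H4} the worst case is 8.
No size-2 selection achieves below 7.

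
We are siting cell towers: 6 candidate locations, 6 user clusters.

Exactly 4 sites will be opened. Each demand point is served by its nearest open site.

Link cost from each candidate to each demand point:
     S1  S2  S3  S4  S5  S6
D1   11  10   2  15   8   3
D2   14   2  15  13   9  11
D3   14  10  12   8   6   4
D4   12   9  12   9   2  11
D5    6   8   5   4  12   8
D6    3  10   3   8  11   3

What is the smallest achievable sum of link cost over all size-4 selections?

17

Open {D2, D4, D5, D6}.
  S1→D6 3, S2→D2 2, S3→D6 3, S4→D5 4, S5→D4 2, S6→D6 3  ⇒ total 17.
Compare {D1, D2, D4, D5}: total 19.
Compare {D1, D2, D4, D6}: total 20.
No size-4 selection does better; minimum is 17.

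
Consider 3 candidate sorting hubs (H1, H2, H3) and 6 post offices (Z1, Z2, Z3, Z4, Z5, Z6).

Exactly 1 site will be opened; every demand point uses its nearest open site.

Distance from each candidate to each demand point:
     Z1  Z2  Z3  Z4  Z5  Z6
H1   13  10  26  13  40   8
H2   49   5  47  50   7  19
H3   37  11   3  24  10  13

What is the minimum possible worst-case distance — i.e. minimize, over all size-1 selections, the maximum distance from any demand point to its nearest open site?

Open {H3}.
  Farthest demand point is Z1 at distance 37 (to H3); all others are ≤ 37.
With {H1} the worst case is 40.
With {H2} the worst case is 50.
No size-1 selection achieves below 37.

37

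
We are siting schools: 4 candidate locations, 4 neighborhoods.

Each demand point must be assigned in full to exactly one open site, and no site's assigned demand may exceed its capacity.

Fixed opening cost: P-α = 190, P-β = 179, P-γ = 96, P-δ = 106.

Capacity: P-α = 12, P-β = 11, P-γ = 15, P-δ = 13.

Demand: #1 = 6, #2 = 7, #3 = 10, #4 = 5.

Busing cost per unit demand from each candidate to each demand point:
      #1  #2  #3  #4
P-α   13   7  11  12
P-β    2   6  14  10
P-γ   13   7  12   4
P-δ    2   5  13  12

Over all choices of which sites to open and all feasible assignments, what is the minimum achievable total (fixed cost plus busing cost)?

Open {P-γ, P-δ}; cheapest assignment that respects the capacities:
  P-γ (cap 15, load 15): #3, #4 — cost 10×12 + 5×4 = 140
  P-δ (cap 13, load 13): #1, #2 — cost 6×2 + 7×5 = 47
  Shipping 187, fixed 202 → total 389.
  Any other capacity-feasible assignment to {P-γ, P-δ} ships for at least 187.
Compare {P-β, P-γ, P-δ}: its best feasible assignment gives total 568.
Compare {P-α, P-γ, P-δ}: its best feasible assignment gives total 569.
Every other set of open sites that can feasibly serve all demand totals ≥ 568 even under its best assignment. Minimum: 389.

389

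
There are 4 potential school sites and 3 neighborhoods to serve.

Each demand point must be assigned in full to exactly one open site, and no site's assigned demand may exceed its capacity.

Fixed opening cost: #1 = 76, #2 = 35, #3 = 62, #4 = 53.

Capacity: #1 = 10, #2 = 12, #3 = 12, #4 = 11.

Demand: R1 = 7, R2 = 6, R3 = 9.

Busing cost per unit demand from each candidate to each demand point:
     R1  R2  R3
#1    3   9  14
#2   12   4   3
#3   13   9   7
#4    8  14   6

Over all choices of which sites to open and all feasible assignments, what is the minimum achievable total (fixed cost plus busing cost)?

Open {#1, #2, #4}; cheapest assignment that respects the capacities:
  #1 (cap 10, load 7): R1 — cost 7×3 = 21
  #2 (cap 12, load 6): R2 — cost 6×4 = 24
  #4 (cap 11, load 9): R3 — cost 9×6 = 54
  Shipping 99, fixed 164 → total 263.
  Any other capacity-feasible assignment to {#1, #2, #4} ships for at least 99.
Compare {#1, #2, #3}: its best feasible assignment gives total 275.
Compare {#2, #3, #4}: its best feasible assignment gives total 287.
Every other set of open sites that can feasibly serve all demand totals ≥ 275 even under its best assignment. Minimum: 263.

263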